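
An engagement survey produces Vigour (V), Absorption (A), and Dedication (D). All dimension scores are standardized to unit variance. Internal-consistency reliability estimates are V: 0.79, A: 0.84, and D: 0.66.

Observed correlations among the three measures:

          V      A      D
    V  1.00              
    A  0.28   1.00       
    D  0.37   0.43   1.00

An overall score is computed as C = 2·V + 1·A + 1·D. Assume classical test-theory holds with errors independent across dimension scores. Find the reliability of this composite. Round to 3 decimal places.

0.858

Var(C) = 2² + 1 + 1 + 2·[2·0.28 + 2·0.37 + 0.43] = 6 + 3.46 = 9.46.
Because errors are independent across components, Cov(Tᵢ,Tⱼ) = Cov(Xᵢ,Xⱼ); the off-diagonal part of the true-score variance is the same as above.
True-score variance = [2²·0.79 + 0.84 + 0.66] + 3.46 = 4.66 + 3.46 = 8.12.
Reliability = 8.12 / 9.46 = 0.858.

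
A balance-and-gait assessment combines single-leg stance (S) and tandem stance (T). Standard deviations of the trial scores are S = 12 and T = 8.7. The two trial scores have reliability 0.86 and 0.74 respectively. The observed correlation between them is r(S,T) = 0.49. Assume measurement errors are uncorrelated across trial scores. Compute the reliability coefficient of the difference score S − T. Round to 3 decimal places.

0.661

Var(S−T) = 12² + 8.7² − 2·12·8.7·0.49 = 219.69 − 102.312 = 117.378.
Under uncorrelated errors the observed covariances equal the true-score covariances, so only the own-variance terms attenuate.
True-score variance = [12²·0.86 + 8.7²·0.74] − 102.312 = 179.851 − 102.312 = 77.5386.
Reliability = 77.5386 / 117.378 = 0.661.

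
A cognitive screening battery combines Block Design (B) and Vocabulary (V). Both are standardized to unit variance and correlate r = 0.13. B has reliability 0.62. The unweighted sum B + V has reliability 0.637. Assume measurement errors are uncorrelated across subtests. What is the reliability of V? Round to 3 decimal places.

Var(B+V) = 2 + 2·0.13 = 2.260.
True-score variance = ρ_B + ρ_V + 2·0.13, so 0.637 = (0.62 + ρ_V + 0.26) / 2.260.
ρ_V = 0.637·2.260 − 0.62 − 0.26 = 0.560.

0.560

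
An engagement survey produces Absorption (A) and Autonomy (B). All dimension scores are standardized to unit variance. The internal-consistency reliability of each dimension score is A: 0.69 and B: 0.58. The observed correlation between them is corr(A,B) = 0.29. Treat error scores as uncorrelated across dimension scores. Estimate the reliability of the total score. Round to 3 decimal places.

0.717

Var(A+B) = 2 + 2·[0.29] = 2 + 0.58 = 2.58.
Under uncorrelated errors the observed covariances equal the true-score covariances, so only the own-variance terms attenuate.
True-score variance = [0.69 + 0.58] + 0.58 = 1.27 + 0.58 = 1.85.
Reliability = 1.85 / 2.58 = 0.717.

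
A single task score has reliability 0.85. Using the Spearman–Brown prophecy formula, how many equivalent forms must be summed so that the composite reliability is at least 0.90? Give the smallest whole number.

k ≥ ρ*(1−ρ₁)/(ρ₁(1−ρ*)) = 0.90·0.15 / (0.85·0.10) = 1.588.
Smallest integer k = 2.

2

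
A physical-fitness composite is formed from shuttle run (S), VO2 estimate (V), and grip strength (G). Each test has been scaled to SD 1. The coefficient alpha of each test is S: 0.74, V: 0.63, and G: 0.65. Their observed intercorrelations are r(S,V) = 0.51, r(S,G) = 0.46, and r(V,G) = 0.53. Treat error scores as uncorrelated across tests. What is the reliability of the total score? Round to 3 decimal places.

Var(S+V+G) = 3 + 2·[0.51 + 0.46 + 0.53] = 3 + 3 = 6.
Because errors are independent across components, Cov(Tᵢ,Tⱼ) = Cov(Xᵢ,Xⱼ); the off-diagonal part of the true-score variance is the same as above.
True-score variance = [0.74 + 0.63 + 0.65] + 3 = 2.02 + 3 = 5.02.
Reliability = 5.02 / 6 = 0.837.

0.837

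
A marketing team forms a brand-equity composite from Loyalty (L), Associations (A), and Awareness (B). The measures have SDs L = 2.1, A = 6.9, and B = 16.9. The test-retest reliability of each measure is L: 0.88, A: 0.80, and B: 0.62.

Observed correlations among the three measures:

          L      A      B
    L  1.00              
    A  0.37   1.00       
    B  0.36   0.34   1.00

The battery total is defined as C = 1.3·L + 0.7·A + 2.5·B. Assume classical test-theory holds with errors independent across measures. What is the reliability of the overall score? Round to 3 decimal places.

0.666

Var(C) = 1.3²·2.1² + 0.7²·6.9² + 2.5²·16.9² + 2·[0.91·2.1·6.9·0.37 + 3.25·2.1·16.9·0.36 + 1.75·6.9·16.9·0.34] = 1815.84 + 231.57 = 2047.41.
Because errors are independent across components, Cov(Tᵢ,Tⱼ) = Cov(Xᵢ,Xⱼ); the off-diagonal part of the true-score variance is the same as above.
True-score variance = [1.3²·2.1²·0.88 + 0.7²·6.9²·0.80 + 2.5²·16.9²·0.62] + 231.57 = 1131.96 + 231.57 = 1363.53.
Reliability = 1363.53 / 2047.41 = 0.666.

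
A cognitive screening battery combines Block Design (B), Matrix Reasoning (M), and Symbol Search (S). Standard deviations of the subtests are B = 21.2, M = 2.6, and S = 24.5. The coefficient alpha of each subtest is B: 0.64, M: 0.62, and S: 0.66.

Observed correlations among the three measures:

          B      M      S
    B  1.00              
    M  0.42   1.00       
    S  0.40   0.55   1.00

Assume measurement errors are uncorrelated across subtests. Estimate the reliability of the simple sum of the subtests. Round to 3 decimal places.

0.768

Var(B+M+S) = 21.2² + 2.6² + 24.5² + 2·[21.2·2.6·0.42 + 21.2·24.5·0.40 + 2.6·24.5·0.55] = 1056.45 + 531.891 = 1588.34.
Because errors are independent across components, Cov(Tᵢ,Tⱼ) = Cov(Xᵢ,Xⱼ); the off-diagonal part of the true-score variance is the same as above.
True-score variance = [21.2²·0.64 + 2.6²·0.62 + 24.5²·0.66] + 531.891 = 687.998 + 531.891 = 1219.89.
Reliability = 1219.89 / 1588.34 = 0.768.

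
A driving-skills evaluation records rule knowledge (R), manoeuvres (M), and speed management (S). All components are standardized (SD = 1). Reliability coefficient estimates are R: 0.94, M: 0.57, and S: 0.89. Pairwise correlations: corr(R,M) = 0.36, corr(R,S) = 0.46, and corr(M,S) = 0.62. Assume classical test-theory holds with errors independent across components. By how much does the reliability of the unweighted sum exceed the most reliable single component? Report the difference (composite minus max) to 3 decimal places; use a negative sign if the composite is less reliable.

Var(sum) = 3 + 2.88 = 5.88; true-score variance = 2.4 + 2.88 = 5.28; composite reliability = 0.8980.
Max component reliability = 0.9400.
Difference = 0.8980 − 0.9400 = -0.042.

-0.042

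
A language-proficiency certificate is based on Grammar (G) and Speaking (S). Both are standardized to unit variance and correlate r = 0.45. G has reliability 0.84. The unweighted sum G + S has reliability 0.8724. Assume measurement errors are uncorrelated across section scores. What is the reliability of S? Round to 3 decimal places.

0.790

Var(G+S) = 2 + 2·0.45 = 2.900.
True-score variance = ρ_G + ρ_S + 2·0.45, so 0.8724 = (0.84 + ρ_S + 0.90) / 2.900.
ρ_S = 0.8724·2.900 − 0.84 − 0.90 = 0.790.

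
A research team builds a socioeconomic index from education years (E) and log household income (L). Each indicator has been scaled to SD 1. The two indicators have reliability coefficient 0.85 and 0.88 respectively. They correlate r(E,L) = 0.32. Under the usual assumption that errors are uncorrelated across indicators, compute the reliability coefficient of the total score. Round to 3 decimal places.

0.898

Var(E+L) = 2 + 2·[0.32] = 2 + 0.64 = 2.64.
Because errors are independent across components, Cov(Tᵢ,Tⱼ) = Cov(Xᵢ,Xⱼ); the off-diagonal part of the true-score variance is the same as above.
True-score variance = [0.85 + 0.88] + 0.64 = 1.73 + 0.64 = 2.37.
Reliability = 2.37 / 2.64 = 0.898.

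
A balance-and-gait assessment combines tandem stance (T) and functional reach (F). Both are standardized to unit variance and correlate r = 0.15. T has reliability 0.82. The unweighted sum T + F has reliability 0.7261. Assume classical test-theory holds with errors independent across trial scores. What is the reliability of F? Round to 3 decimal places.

0.550

Var(T+F) = 2 + 2·0.15 = 2.300.
True-score variance = ρ_T + ρ_F + 2·0.15, so 0.7261 = (0.82 + ρ_F + 0.30) / 2.300.
ρ_F = 0.7261·2.300 − 0.82 − 0.30 = 0.550.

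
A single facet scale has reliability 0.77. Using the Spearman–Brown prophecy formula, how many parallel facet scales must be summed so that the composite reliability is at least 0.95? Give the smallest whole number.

6

k ≥ ρ*(1−ρ₁)/(ρ₁(1−ρ*)) = 0.95·0.23 / (0.77·0.05) = 5.675.
Smallest integer k = 6.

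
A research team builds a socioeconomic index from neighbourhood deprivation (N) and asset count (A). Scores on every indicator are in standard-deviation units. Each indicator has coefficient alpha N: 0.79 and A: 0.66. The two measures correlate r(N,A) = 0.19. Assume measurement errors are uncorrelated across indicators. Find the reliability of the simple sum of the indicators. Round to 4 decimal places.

0.7689

Var(N+A) = 2 + 2·[0.19] = 2 + 0.38 = 2.38.
Because errors are independent across components, Cov(Tᵢ,Tⱼ) = Cov(Xᵢ,Xⱼ); the off-diagonal part of the true-score variance is the same as above.
True-score variance = [0.79 + 0.66] + 0.38 = 1.45 + 0.38 = 1.83.
Reliability = 1.83 / 2.38 = 0.7689.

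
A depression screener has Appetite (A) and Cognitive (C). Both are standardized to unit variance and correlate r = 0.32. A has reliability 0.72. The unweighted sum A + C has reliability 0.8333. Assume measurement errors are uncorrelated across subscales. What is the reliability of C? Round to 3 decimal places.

0.840

Var(A+C) = 2 + 2·0.32 = 2.640.
True-score variance = ρ_A + ρ_C + 2·0.32, so 0.8333 = (0.72 + ρ_C + 0.64) / 2.640.
ρ_C = 0.8333·2.640 − 0.72 − 0.64 = 0.840.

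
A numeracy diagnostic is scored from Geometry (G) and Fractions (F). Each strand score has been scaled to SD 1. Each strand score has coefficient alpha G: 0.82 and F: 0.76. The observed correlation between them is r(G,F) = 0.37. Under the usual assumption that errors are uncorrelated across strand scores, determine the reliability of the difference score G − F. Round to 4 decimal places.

Var(G−F) = 1 + 1 − 2·0.37 = 2 − 0.74 = 1.26.
Under uncorrelated errors the observed covariances equal the true-score covariances, so only the own-variance terms attenuate.
True-score variance = [0.82 + 0.76] − 0.74 = 1.58 − 0.74 = 0.84.
Reliability = 0.84 / 1.26 = 0.6667.

0.6667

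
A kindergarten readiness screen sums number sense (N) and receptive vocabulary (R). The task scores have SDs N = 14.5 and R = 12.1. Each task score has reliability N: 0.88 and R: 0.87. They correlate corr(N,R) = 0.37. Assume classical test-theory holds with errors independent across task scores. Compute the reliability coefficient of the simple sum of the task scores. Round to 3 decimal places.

Var(N+R) = 14.5² + 12.1² + 2·[14.5·12.1·0.37] = 356.66 + 129.833 = 486.493.
With uncorrelated errors the cross-covariances are all true-score covariance, so they carry over unchanged; only the diagonal terms shrink to ρᵢσᵢ².
True-score variance = [14.5²·0.88 + 12.1²·0.87] + 129.833 = 312.397 + 129.833 = 442.23.
Reliability = 442.23 / 486.493 = 0.909.

0.909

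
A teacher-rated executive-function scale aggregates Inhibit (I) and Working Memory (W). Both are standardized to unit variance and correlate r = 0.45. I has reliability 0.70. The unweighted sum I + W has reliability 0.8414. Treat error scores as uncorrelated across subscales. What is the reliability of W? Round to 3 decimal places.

0.840

Var(I+W) = 2 + 2·0.45 = 2.900.
True-score variance = ρ_I + ρ_W + 2·0.45, so 0.8414 = (0.70 + ρ_W + 0.90) / 2.900.
ρ_W = 0.8414·2.900 − 0.70 − 0.90 = 0.840.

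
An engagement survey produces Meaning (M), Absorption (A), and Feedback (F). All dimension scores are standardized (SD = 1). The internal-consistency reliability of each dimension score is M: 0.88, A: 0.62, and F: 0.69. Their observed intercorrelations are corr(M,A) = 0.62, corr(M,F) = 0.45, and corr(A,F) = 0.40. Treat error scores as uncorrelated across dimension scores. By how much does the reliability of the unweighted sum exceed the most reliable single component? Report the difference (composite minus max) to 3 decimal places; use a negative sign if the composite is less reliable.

Var(sum) = 3 + 2.94 = 5.94; true-score variance = 2.19 + 2.94 = 5.13; composite reliability = 0.8636.
Max component reliability = 0.8800.
Difference = 0.8636 − 0.8800 = -0.016.

-0.016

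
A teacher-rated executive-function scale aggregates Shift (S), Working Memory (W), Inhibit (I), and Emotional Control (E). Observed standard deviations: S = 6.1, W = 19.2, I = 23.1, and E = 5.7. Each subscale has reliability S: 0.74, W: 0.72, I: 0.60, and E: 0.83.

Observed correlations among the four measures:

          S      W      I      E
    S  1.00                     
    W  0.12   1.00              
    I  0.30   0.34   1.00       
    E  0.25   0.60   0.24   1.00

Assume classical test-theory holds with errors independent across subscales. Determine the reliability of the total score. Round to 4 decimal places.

0.7923

Var(S+W+I+E) = 6.1² + 19.2² + 23.1² + 5.7² + 2·[6.1·19.2·0.12 + 6.1·23.1·0.30 + 6.1·5.7·0.25 + 19.2·23.1·0.34 + 19.2·5.7·0.60 + 23.1·5.7·0.24] = 971.95 + 626.163 = 1598.11.
Under uncorrelated errors the observed covariances equal the true-score covariances, so only the own-variance terms attenuate.
True-score variance = [6.1²·0.74 + 19.2²·0.72 + 23.1²·0.60 + 5.7²·0.83] + 626.163 = 640.089 + 626.163 = 1266.25.
Reliability = 1266.25 / 1598.11 = 0.7923.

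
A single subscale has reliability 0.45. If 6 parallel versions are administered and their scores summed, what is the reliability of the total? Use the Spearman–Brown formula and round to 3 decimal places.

ρ_k = kρ / (1 + (k−1)ρ) = 6·0.45 / (1 + 5·0.45) = 2.700 / 3.250 = 0.831.

0.831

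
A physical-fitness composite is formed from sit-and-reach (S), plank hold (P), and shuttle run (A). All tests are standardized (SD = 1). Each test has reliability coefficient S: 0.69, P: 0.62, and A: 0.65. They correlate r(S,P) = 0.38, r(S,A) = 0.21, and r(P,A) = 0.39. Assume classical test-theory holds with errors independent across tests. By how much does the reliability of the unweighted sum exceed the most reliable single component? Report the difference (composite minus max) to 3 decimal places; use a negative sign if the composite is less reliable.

Var(sum) = 3 + 1.96 = 4.96; true-score variance = 1.96 + 1.96 = 3.92; composite reliability = 0.7903.
Max component reliability = 0.6900.
Difference = 0.7903 − 0.6900 = 0.100.

0.100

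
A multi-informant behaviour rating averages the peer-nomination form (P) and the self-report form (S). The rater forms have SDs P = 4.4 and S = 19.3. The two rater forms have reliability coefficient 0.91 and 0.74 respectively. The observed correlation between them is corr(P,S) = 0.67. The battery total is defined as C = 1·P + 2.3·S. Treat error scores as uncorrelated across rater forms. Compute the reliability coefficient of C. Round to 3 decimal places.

0.772

Var(C) = 4.4² + 2.3²·19.3² + 2·[2.3·4.4·19.3·0.67] = 1989.83 + 261.723 = 2251.56.
Under uncorrelated errors the observed covariances equal the true-score covariances, so only the own-variance terms attenuate.
True-score variance = [4.4²·0.91 + 2.3²·19.3²·0.74] + 261.723 = 1475.77 + 261.723 = 1737.49.
Reliability = 1737.49 / 2251.56 = 0.772.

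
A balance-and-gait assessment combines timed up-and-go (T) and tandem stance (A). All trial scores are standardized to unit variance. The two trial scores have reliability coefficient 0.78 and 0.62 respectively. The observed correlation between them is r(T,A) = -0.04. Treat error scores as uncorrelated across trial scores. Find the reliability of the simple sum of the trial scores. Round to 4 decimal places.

Var(T+A) = 2 + 2·[(-0.04)] = 2 − 0.08 = 1.92.
Under uncorrelated errors the observed covariances equal the true-score covariances, so only the own-variance terms attenuate.
True-score variance = [0.78 + 0.62] − 0.08 = 1.4 − 0.08 = 1.32.
Reliability = 1.32 / 1.92 = 0.6875.

0.6875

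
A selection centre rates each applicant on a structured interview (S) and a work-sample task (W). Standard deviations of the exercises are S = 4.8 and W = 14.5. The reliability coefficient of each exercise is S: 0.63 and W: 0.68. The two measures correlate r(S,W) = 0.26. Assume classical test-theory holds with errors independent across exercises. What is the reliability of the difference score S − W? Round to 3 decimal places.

Var(S−W) = 4.8² + 14.5² − 2·4.8·14.5·0.26 = 233.29 − 36.192 = 197.098.
Because errors are independent across components, Cov(Tᵢ,Tⱼ) = Cov(Xᵢ,Xⱼ); the off-diagonal part of the true-score variance is the same as above.
True-score variance = [4.8²·0.63 + 14.5²·0.68] − 36.192 = 157.485 − 36.192 = 121.293.
Reliability = 121.293 / 197.098 = 0.615.

0.615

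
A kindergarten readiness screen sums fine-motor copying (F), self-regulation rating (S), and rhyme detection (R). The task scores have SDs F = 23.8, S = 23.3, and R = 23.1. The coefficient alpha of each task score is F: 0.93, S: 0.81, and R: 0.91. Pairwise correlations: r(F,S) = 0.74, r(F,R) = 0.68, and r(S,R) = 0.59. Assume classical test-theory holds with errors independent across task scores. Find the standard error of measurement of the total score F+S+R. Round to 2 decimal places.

Var(total) = 1642.94 + 2203.53 = 3846.47.
True-score variance = 1452.12 + 2203.53 = 3655.65, so reliability = 0.9504.
Error variance = 3846.47 − 3655.65 = 190.825; SEM = √190.825 = 13.81.

13.81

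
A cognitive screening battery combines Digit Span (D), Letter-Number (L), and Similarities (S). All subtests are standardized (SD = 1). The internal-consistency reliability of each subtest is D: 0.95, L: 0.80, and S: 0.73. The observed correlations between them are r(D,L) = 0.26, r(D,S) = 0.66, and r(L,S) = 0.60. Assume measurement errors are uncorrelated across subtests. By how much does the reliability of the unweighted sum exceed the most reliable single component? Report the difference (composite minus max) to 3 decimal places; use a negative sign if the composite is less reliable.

Var(sum) = 3 + 3.04 = 6.04; true-score variance = 2.48 + 3.04 = 5.52; composite reliability = 0.9139.
Max component reliability = 0.9500.
Difference = 0.9139 − 0.9500 = -0.036.

-0.036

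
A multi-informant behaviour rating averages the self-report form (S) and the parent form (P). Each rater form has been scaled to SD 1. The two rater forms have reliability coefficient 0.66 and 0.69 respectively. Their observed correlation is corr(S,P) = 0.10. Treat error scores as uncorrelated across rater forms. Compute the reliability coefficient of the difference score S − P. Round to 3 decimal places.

0.639

Var(S−P) = 1 + 1 − 2·0.10 = 2 − 0.2 = 1.8.
With uncorrelated errors the cross-covariances are all true-score covariance, so they carry over unchanged; only the diagonal terms shrink to ρᵢσᵢ².
True-score variance = [0.66 + 0.69] − 0.2 = 1.35 − 0.2 = 1.15.
Reliability = 1.15 / 1.8 = 0.639.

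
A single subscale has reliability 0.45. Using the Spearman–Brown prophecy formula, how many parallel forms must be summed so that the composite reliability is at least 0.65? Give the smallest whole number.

3

k ≥ ρ*(1−ρ₁)/(ρ₁(1−ρ*)) = 0.65·0.55 / (0.45·0.35) = 2.270.
Smallest integer k = 3.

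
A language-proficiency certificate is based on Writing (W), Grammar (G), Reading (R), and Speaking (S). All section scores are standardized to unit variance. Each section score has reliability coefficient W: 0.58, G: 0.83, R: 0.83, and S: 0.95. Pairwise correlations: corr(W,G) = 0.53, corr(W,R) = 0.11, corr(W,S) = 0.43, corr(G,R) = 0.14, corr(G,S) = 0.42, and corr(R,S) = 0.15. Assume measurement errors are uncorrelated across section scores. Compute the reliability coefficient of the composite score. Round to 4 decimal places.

0.8929

Var(W+G+R+S) = 4 + 2·[0.53 + 0.11 + 0.43 + 0.14 + 0.42 + 0.15] = 4 + 3.56 = 7.56.
Under uncorrelated errors the observed covariances equal the true-score covariances, so only the own-variance terms attenuate.
True-score variance = [0.58 + 0.83 + 0.83 + 0.95] + 3.56 = 3.19 + 3.56 = 6.75.
Reliability = 6.75 / 7.56 = 0.8929.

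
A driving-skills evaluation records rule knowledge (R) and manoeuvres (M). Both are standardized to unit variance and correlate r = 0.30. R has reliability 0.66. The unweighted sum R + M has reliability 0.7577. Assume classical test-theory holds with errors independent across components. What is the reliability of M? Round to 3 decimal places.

Var(R+M) = 2 + 2·0.30 = 2.600.
True-score variance = ρ_R + ρ_M + 2·0.30, so 0.7577 = (0.66 + ρ_M + 0.60) / 2.600.
ρ_M = 0.7577·2.600 − 0.66 − 0.60 = 0.710.

0.710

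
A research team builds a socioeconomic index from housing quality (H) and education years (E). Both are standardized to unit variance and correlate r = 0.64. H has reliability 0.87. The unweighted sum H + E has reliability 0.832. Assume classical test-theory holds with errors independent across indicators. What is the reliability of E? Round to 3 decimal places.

0.579

Var(H+E) = 2 + 2·0.64 = 3.280.
True-score variance = ρ_H + ρ_E + 2·0.64, so 0.832 = (0.87 + ρ_E + 1.28) / 3.280.
ρ_E = 0.832·3.280 − 0.87 − 1.28 = 0.579.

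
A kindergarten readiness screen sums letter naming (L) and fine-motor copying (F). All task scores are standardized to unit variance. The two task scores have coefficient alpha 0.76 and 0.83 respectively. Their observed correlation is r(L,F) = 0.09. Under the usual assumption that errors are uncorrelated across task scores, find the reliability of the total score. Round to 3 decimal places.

Var(L+F) = 2 + 2·[0.09] = 2 + 0.18 = 2.18.
Because errors are independent across components, Cov(Tᵢ,Tⱼ) = Cov(Xᵢ,Xⱼ); the off-diagonal part of the true-score variance is the same as above.
True-score variance = [0.76 + 0.83] + 0.18 = 1.59 + 0.18 = 1.77.
Reliability = 1.77 / 2.18 = 0.812.

0.812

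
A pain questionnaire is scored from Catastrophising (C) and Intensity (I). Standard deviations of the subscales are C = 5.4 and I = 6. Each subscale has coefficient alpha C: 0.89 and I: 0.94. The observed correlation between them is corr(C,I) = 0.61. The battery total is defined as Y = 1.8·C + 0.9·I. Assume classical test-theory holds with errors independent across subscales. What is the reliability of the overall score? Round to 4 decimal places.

0.9353

Var(Y) = 1.8²·5.4² + 0.9²·6² + 2·[1.62·5.4·6·0.61] = 123.638 + 64.0354 = 187.674.
Because errors are independent across components, Cov(Tᵢ,Tⱼ) = Cov(Xᵢ,Xⱼ); the off-diagonal part of the true-score variance is the same as above.
True-score variance = [1.8²·5.4²·0.89 + 0.9²·6²·0.94] + 64.0354 = 111.496 + 64.0354 = 175.532.
Reliability = 175.532 / 187.674 = 0.9353.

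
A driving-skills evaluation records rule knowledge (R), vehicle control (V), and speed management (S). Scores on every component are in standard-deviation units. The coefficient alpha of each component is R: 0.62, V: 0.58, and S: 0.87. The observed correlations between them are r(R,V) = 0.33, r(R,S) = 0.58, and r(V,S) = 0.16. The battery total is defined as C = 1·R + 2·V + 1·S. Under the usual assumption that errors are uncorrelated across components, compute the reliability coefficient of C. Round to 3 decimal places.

Var(C) = 1 + 2² + 1 + 2·[2·0.33 + 0.58 + 2·0.16] = 6 + 3.12 = 9.12.
Under uncorrelated errors the observed covariances equal the true-score covariances, so only the own-variance terms attenuate.
True-score variance = [0.62 + 2²·0.58 + 0.87] + 3.12 = 3.81 + 3.12 = 6.93.
Reliability = 6.93 / 9.12 = 0.760.

0.760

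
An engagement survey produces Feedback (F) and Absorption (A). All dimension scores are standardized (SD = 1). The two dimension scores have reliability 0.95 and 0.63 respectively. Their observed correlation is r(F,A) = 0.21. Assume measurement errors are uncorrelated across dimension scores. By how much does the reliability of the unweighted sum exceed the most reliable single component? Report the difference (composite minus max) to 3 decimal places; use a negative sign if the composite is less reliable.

Var(sum) = 2 + 0.42 = 2.42; true-score variance = 1.58 + 0.42 = 2; composite reliability = 0.8264.
Max component reliability = 0.9500.
Difference = 0.8264 − 0.9500 = -0.124.

-0.124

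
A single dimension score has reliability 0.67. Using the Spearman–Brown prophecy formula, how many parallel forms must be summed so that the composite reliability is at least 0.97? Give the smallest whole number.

16

k ≥ ρ*(1−ρ₁)/(ρ₁(1−ρ*)) = 0.97·0.33 / (0.67·0.03) = 15.925.
Smallest integer k = 16.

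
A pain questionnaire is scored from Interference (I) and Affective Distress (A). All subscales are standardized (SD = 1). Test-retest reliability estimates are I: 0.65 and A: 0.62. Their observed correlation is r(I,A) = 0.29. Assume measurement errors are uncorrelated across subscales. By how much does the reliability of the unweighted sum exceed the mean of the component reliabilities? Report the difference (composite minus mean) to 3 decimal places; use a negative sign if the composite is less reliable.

Var(sum) = 2 + 0.58 = 2.58; true-score variance = 1.27 + 0.58 = 1.85; composite reliability = 0.7171.
Mean component reliability = 0.6350.
Difference = 0.7171 − 0.6350 = 0.082.

0.082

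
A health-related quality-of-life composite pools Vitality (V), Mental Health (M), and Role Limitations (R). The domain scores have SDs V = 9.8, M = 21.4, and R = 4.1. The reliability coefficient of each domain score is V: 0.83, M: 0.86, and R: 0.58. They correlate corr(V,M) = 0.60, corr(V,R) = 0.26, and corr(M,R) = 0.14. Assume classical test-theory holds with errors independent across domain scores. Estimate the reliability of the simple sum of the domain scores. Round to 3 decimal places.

0.899

Var(V+M+R) = 9.8² + 21.4² + 4.1² + 2·[9.8·21.4·0.60 + 9.8·4.1·0.26 + 21.4·4.1·0.14] = 570.81 + 297.125 = 867.935.
With uncorrelated errors the cross-covariances are all true-score covariance, so they carry over unchanged; only the diagonal terms shrink to ρᵢσᵢ².
True-score variance = [9.8²·0.83 + 21.4²·0.86 + 4.1²·0.58] + 297.125 = 483.309 + 297.125 = 780.433.
Reliability = 780.433 / 867.935 = 0.899.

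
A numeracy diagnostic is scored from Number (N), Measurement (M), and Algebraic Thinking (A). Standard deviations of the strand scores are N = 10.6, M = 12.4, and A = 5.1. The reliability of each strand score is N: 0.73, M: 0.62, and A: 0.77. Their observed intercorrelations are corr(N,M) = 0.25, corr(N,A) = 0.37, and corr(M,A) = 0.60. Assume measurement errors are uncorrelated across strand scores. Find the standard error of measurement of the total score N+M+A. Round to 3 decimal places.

9.734

Var(total) = 292.13 + 181.612 = 473.742.
True-score variance = 197.382 + 181.612 = 378.994, so reliability = 0.8000.
Error variance = 473.742 − 378.994 = 94.7483; SEM = √94.7483 = 9.734.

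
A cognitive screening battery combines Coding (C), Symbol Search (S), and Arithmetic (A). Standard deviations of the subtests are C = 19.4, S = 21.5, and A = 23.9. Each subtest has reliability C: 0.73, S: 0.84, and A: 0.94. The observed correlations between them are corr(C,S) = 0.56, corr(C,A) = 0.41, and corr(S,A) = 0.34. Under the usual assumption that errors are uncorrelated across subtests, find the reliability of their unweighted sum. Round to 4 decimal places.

Var(C+S+A) = 19.4² + 21.5² + 23.9² + 2·[19.4·21.5·0.56 + 19.4·23.9·0.41 + 21.5·23.9·0.34] = 1409.82 + 1196.77 = 2606.59.
Under uncorrelated errors the observed covariances equal the true-score covariances, so only the own-variance terms attenuate.
True-score variance = [19.4²·0.73 + 21.5²·0.84 + 23.9²·0.94] + 1196.77 = 1199.97 + 1196.77 = 2396.74.
Reliability = 2396.74 / 2606.59 = 0.9195.

0.9195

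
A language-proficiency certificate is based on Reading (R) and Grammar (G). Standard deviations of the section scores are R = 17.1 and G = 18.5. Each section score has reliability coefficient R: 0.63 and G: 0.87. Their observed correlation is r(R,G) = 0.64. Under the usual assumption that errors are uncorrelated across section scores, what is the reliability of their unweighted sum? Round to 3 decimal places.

Var(R+G) = 17.1² + 18.5² + 2·[17.1·18.5·0.64] = 634.66 + 404.928 = 1039.59.
Under uncorrelated errors the observed covariances equal the true-score covariances, so only the own-variance terms attenuate.
True-score variance = [17.1²·0.63 + 18.5²·0.87] + 404.928 = 481.976 + 404.928 = 886.904.
Reliability = 886.904 / 1039.59 = 0.853.

0.853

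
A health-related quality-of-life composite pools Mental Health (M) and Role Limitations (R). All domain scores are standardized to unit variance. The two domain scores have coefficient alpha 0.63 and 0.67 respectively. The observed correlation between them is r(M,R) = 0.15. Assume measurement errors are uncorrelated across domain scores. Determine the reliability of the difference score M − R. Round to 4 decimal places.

0.5882

Var(M−R) = 1 + 1 − 2·0.15 = 2 − 0.3 = 1.7.
Because errors are independent across components, Cov(Tᵢ,Tⱼ) = Cov(Xᵢ,Xⱼ); the off-diagonal part of the true-score variance is the same as above.
True-score variance = [0.63 + 0.67] − 0.3 = 1.3 − 0.3 = 1.
Reliability = 1 / 1.7 = 0.5882.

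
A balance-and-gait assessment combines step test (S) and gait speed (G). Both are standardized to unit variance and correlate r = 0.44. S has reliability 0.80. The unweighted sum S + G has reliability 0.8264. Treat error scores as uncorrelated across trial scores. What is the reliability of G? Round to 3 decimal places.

0.700

Var(S+G) = 2 + 2·0.44 = 2.880.
True-score variance = ρ_S + ρ_G + 2·0.44, so 0.8264 = (0.80 + ρ_G + 0.88) / 2.880.
ρ_G = 0.8264·2.880 − 0.80 − 0.88 = 0.700.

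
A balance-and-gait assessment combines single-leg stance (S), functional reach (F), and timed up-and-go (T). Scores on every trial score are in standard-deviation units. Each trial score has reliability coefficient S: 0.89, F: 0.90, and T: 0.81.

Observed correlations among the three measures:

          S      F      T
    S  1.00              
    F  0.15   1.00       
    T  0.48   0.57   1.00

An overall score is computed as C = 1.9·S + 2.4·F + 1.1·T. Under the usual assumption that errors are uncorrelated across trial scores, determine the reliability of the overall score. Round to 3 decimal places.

Var(C) = 1.9² + 2.4² + 1.1² + 2·[4.56·0.15 + 2.09·0.48 + 2.64·0.57] = 10.58 + 6.384 = 16.964.
Under uncorrelated errors the observed covariances equal the true-score covariances, so only the own-variance terms attenuate.
True-score variance = [1.9²·0.89 + 2.4²·0.90 + 1.1²·0.81] + 6.384 = 9.377 + 6.384 = 15.761.
Reliability = 15.761 / 16.964 = 0.929.

0.929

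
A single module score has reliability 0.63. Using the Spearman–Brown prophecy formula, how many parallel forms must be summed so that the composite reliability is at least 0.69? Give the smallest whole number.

2

k ≥ ρ*(1−ρ₁)/(ρ₁(1−ρ*)) = 0.69·0.37 / (0.63·0.31) = 1.307.
Smallest integer k = 2.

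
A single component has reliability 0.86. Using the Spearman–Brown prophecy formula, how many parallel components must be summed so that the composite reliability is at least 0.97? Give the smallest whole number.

6

k ≥ ρ*(1−ρ₁)/(ρ₁(1−ρ*)) = 0.97·0.14 / (0.86·0.03) = 5.264.
Smallest integer k = 6.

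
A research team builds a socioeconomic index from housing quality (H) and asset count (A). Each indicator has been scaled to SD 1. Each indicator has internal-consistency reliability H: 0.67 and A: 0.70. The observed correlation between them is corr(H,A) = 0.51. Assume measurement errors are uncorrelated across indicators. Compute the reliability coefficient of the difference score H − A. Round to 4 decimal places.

Var(H−A) = 1 + 1 − 2·0.51 = 2 − 1.02 = 0.98.
Under uncorrelated errors the observed covariances equal the true-score covariances, so only the own-variance terms attenuate.
True-score variance = [0.67 + 0.70] − 1.02 = 1.37 − 1.02 = 0.35.
Reliability = 0.35 / 0.98 = 0.3571.

0.3571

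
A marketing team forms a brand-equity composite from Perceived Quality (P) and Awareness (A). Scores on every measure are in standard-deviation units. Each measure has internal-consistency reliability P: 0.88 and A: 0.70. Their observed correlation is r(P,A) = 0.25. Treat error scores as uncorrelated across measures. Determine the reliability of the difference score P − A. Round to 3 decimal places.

0.720

Var(P−A) = 1 + 1 − 2·0.25 = 2 − 0.5 = 1.5.
Under uncorrelated errors the observed covariances equal the true-score covariances, so only the own-variance terms attenuate.
True-score variance = [0.88 + 0.70] − 0.5 = 1.58 − 0.5 = 1.08.
Reliability = 1.08 / 1.5 = 0.720.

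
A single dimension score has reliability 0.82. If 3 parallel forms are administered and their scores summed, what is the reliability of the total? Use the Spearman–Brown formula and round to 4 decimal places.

ρ_k = kρ / (1 + (k−1)ρ) = 3·0.82 / (1 + 2·0.82) = 2.460 / 2.640 = 0.9318.

0.9318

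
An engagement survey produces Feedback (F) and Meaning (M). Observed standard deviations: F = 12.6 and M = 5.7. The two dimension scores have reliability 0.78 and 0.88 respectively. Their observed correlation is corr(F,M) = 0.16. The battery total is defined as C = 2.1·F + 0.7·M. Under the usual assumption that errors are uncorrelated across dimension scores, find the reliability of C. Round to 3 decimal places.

0.792

Var(C) = 2.1²·12.6² + 0.7²·5.7² + 2·[1.47·12.6·5.7·0.16] = 716.052 + 33.7841 = 749.836.
With uncorrelated errors the cross-covariances are all true-score covariance, so they carry over unchanged; only the diagonal terms shrink to ρᵢσᵢ².
True-score variance = [2.1²·12.6²·0.78 + 0.7²·5.7²·0.88] + 33.7841 = 560.112 + 33.7841 = 593.896.
Reliability = 593.896 / 749.836 = 0.792.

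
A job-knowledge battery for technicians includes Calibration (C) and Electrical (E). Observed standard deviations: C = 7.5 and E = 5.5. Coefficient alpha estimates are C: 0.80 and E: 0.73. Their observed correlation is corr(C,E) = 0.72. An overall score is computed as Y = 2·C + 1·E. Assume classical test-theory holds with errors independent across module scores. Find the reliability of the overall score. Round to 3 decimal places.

0.858

Var(Y) = 2²·7.5² + 5.5² + 2·[2·7.5·5.5·0.72] = 255.25 + 118.8 = 374.05.
With uncorrelated errors the cross-covariances are all true-score covariance, so they carry over unchanged; only the diagonal terms shrink to ρᵢσᵢ².
True-score variance = [2²·7.5²·0.80 + 5.5²·0.73] + 118.8 = 202.083 + 118.8 = 320.882.
Reliability = 320.882 / 374.05 = 0.858.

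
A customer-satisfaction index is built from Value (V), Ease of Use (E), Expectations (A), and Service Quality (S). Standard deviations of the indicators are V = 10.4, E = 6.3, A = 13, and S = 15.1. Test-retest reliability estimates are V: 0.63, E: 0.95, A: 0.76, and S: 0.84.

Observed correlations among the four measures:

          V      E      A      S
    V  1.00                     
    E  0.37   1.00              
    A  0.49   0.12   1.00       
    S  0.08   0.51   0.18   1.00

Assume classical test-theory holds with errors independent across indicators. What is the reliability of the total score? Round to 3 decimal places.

Var(V+E+A+S) = 10.4² + 6.3² + 13² + 15.1² + 2·[10.4·6.3·0.37 + 10.4·13·0.49 + 10.4·15.1·0.08 + 6.3·13·0.12 + 6.3·15.1·0.51 + 13·15.1·0.18] = 544.86 + 393.464 = 938.324.
Because errors are independent across components, Cov(Tᵢ,Tⱼ) = Cov(Xᵢ,Xⱼ); the off-diagonal part of the true-score variance is the same as above.
True-score variance = [10.4²·0.63 + 6.3²·0.95 + 13²·0.76 + 15.1²·0.84] + 393.464 = 425.815 + 393.464 = 819.278.
Reliability = 819.278 / 938.324 = 0.873.

0.873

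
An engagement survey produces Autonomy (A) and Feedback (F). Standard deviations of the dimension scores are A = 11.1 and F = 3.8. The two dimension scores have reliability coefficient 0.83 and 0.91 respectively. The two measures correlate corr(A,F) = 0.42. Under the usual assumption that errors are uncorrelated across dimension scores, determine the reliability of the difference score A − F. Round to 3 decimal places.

0.782

Var(A−F) = 11.1² + 3.8² − 2·11.1·3.8·0.42 = 137.65 − 35.4312 = 102.219.
With uncorrelated errors the cross-covariances are all true-score covariance, so they carry over unchanged; only the diagonal terms shrink to ρᵢσᵢ².
True-score variance = [11.1²·0.83 + 3.8²·0.91] − 35.4312 = 115.405 − 35.4312 = 79.9735.
Reliability = 79.9735 / 102.219 = 0.782.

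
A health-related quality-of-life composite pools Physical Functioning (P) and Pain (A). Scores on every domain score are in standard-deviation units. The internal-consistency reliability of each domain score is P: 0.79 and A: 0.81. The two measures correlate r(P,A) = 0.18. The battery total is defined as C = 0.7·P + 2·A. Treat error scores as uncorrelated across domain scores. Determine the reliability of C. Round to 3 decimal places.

0.827

Var(C) = 0.7² + 2² + 2·[1.4·0.18] = 4.49 + 0.504 = 4.994.
Under uncorrelated errors the observed covariances equal the true-score covariances, so only the own-variance terms attenuate.
True-score variance = [0.7²·0.79 + 2²·0.81] + 0.504 = 3.6271 + 0.504 = 4.1311.
Reliability = 4.1311 / 4.994 = 0.827.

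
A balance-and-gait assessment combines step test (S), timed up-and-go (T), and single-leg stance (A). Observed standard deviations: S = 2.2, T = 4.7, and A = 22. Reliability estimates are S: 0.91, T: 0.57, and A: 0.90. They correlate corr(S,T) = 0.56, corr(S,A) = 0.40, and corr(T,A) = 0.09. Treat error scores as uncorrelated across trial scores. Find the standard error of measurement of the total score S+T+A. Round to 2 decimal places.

Var(total) = 510.93 + 68.9128 = 579.843.
True-score variance = 452.596 + 68.9128 = 521.509, so reliability = 0.8994.
Error variance = 579.843 − 521.509 = 58.3343; SEM = √58.3343 = 7.64.

7.64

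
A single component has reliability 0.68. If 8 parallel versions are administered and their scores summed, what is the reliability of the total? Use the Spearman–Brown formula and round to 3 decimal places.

ρ_k = kρ / (1 + (k−1)ρ) = 8·0.68 / (1 + 7·0.68) = 5.440 / 5.760 = 0.944.

0.944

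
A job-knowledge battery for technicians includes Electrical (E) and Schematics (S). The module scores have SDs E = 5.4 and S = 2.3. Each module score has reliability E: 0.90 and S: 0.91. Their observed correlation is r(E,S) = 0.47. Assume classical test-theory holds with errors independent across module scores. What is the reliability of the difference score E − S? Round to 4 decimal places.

Var(E−S) = 5.4² + 2.3² − 2·5.4·2.3·0.47 = 34.45 − 11.6748 = 22.7752.
With uncorrelated errors the cross-covariances are all true-score covariance, so they carry over unchanged; only the diagonal terms shrink to ρᵢσᵢ².
True-score variance = [5.4²·0.90 + 2.3²·0.91] − 11.6748 = 31.0579 − 11.6748 = 19.3831.
Reliability = 19.3831 / 22.7752 = 0.8511.

0.8511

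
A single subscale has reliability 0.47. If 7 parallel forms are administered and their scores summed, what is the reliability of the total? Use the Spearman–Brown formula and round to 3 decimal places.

0.861

ρ_k = kρ / (1 + (k−1)ρ) = 7·0.47 / (1 + 6·0.47) = 3.290 / 3.820 = 0.861.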